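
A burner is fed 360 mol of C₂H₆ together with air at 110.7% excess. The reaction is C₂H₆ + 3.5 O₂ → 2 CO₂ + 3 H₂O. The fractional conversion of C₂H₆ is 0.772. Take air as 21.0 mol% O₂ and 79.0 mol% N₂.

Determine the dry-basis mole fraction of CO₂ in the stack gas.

0.0452

Stoichiometric O₂ = 3.5 × 360 = 1260 mol; O₂ fed = 1260 × 2.107 = 2655 mol.
N₂ fed = 2655 × 79/21 = 9987 mol.
Fuel reacted = 0.772 × 360 → ξ = 277.9 mol.
Outlet (n = n₀ + ν ξ):
  C₂H₆: 360 − 1(277.9) = 82.08
  O₂: 2655 − 3.5(277.9) = 1682
  N₂: 9987 (inert)
  CO₂: 0 + 2(277.9) = 555.8
  H₂O: 0 + 3(277.9) = 833.8
Dry total = 12310 mol; y_CO₂ (dry) = 555.8 / 12310 = 0.04516.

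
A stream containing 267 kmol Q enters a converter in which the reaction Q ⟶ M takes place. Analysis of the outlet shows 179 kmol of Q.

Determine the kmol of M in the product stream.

For Q: n = n₀ − 1ξ → 179 = 267 − 1ξ, giving ξ = 88 kmol.
Outlet amounts (n = n₀ + ν ξ):
  Q: 267 − 1(88) = 179
  M: 0 + 1(88) = 88

88 kmol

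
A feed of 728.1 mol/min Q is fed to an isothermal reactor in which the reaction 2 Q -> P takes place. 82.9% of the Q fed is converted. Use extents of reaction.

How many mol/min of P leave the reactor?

Q reacted = 0.829 × 728.1 = 603.6 mol/min; ν_Q = −2, so ξ = 603.6/2 = 301.8 mol/min.
Outlet amounts (n = n₀ + ν ξ):
  Q: 728.1 − 2(301.8) = 124.5
  P: 0 + 1(301.8) = 301.8

302 mol/min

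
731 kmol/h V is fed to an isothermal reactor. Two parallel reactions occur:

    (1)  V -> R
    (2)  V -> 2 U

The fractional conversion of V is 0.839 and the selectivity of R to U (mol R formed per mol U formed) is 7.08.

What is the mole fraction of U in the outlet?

Conversion of V: V consumed = 0.839 × 731 = 613.3 kmol/h = 1ξ₁ + 1ξ₂.
Selectivity: 1ξ₁ / (2ξ₂) = 7.08 → ξ₁ = 14.16 ξ₂.
Substitute: (1·14.16 + 1) ξ₂ = 613.3 → ξ₂ = 40.46 kmol/h, ξ₁ = 572.9 kmol/h.
Outlet amounts (n = n₀ + Σ ν·ξ):
  V: 731 − 1(572.9) − 1(40.46) = 117.7
  R: 0 + 1(572.9) = 572.9
  U: 0 + 2(40.46) = 80.91
Total out = 771.5 kmol/h; y_U = 80.91 / 771.5 = 0.1049.

0.105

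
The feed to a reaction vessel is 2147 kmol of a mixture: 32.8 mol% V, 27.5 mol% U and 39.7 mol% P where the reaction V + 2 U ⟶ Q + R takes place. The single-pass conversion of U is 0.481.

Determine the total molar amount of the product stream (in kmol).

2010 kmol

U reacted = 0.481 × 590.4 = 284 kmol; ν_U = −2, so ξ = 284/2 = 142 kmol.
Outlet amounts (n = n₀ + ν ξ):
  V: 704.2 − 1(142) = 562.2
  U: 590.4 − 2(142) = 306.4
  Q: 0 + 1(142) = 142
  R: 0 + 1(142) = 142
  P: 852.4 (inert)
Total out = 562.2 + 306.4 + 142 + 142 + 852.4 = 2005 kmol.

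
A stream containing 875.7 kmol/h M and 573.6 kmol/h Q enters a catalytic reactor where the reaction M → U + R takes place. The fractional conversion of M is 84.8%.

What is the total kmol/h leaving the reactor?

M reacted = 0.848 × 875.7 = 742.6 kmol/h; ν_M = −1, so ξ = 742.6/1 = 742.6 kmol/h.
Outlet amounts (n = n₀ + ν ξ):
  M: 875.7 − 1(742.6) = 133.1
  U: 0 + 1(742.6) = 742.6
  R: 0 + 1(742.6) = 742.6
  Q: 573.6 (inert)
Total out = 133.1 + 742.6 + 742.6 + 573.6 = 2192 kmol/h.

2190 kmol/h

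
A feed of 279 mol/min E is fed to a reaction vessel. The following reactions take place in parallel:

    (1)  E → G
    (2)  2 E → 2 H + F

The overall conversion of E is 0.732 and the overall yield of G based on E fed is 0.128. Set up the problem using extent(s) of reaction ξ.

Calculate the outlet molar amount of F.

Yield of G: 1ξ₁ / 279 = 0.128 → ξ₁ = 35.71 mol/min.
Conversion of E: 1ξ₁ + 2ξ₂ = 0.732 × 279 = 204.2 → ξ₂ = 84.26 mol/min.
Outlet amounts (n = n₀ + Σ ν·ξ):
  E: 279 − 1(35.71) − 2(84.26) = 74.77
  G: 0 + 1(35.71) = 35.71
  H: 0 + 2(84.26) = 168.5
  F: 0 + 1(84.26) = 84.26

84.3 mol/min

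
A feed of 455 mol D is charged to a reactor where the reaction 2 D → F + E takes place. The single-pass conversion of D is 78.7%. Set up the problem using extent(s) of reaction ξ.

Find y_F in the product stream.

D reacted = 0.787 × 455 = 358.1 mol; ν_D = −2, so ξ = 358.1/2 = 179 mol.
Outlet amounts (n = n₀ + ν ξ):
  D: 455 − 2(179) = 96.91
  F: 0 + 1(179) = 179
  E: 0 + 1(179) = 179
Total out = 455 mol; y_F = 179 / 455 = 0.3935.

0.394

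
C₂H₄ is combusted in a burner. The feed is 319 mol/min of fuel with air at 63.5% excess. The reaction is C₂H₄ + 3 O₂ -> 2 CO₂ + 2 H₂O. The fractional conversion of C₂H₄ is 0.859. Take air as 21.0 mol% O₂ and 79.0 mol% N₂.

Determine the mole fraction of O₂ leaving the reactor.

0.0956

Stoichiometric O₂ = 3 × 319 = 957 mol/min; O₂ fed = 957 × 1.635 = 1565 mol/min.
N₂ fed = 1565 × 79/21 = 5886 mol/min.
Fuel reacted = 0.859 × 319 → ξ = 274 mol/min.
Outlet (n = n₀ + ν ξ):
  C₂H₄: 319 − 1(274) = 44.98
  O₂: 1565 − 3(274) = 742.6
  N₂: 5886 (inert)
  CO₂: 0 + 2(274) = 548
  H₂O: 0 + 2(274) = 548
Total out = 7770 mol/min; y_O₂ = 742.6 / 7770 = 0.09558.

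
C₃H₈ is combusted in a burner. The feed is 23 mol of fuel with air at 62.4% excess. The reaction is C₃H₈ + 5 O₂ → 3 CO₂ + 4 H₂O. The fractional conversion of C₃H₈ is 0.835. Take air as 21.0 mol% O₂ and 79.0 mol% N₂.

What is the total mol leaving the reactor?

Stoichiometric O₂ = 5 × 23 = 115 mol; O₂ fed = 115 × 1.624 = 186.8 mol.
N₂ fed = 186.8 × 79/21 = 702.6 mol.
Fuel reacted = 0.835 × 23 → ξ = 19.2 mol.
Outlet (n = n₀ + ν ξ):
  C₃H₈: 23 − 1(19.2) = 3.795
  O₂: 186.8 − 5(19.2) = 90.74
  N₂: 702.6 (inert)
  CO₂: 0 + 3(19.2) = 57.61
  H₂O: 0 + 4(19.2) = 76.82
Total out = 3.795 + 90.74 + 702.6 + 57.61 + 76.82 = 931.5 mol.

932 mol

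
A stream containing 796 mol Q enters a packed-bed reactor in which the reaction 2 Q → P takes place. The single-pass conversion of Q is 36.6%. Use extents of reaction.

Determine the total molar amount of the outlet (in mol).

Q reacted = 0.366 × 796 = 291.3 mol; ν_Q = −2, so ξ = 291.3/2 = 145.7 mol.
Outlet amounts (n = n₀ + ν ξ):
  Q: 796 − 2(145.7) = 504.7
  P: 0 + 1(145.7) = 145.7
Total out = 504.7 + 145.7 = 650.3 mol.

650 mol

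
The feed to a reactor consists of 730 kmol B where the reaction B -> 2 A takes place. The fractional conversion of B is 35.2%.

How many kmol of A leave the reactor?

B reacted = 0.352 × 730 = 257 kmol; ν_B = −1, so ξ = 257/1 = 257 kmol.
Outlet amounts (n = n₀ + ν ξ):
  B: 730 − 1(257) = 473
  A: 0 + 2(257) = 513.9

514 kmol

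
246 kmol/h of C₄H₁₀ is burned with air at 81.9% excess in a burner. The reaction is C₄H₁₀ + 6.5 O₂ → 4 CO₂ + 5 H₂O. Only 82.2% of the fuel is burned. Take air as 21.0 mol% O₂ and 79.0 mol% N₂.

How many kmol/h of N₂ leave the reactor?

Stoichiometric O₂ = 6.5 × 246 = 1599 kmol/h; O₂ fed = 1599 × 1.819 = 2909 kmol/h.
N₂ fed = 2909 × 79/21 = 10940 kmol/h.
Fuel reacted = 0.822 × 246 → ξ = 202.2 kmol/h.
Outlet (n = n₀ + ν ξ):
  C₄H₁₀: 246 − 1(202.2) = 43.79
  O₂: 2909 − 6.5(202.2) = 1594
  N₂: 10940 (inert)
  CO₂: 0 + 4(202.2) = 808.8
  H₂O: 0 + 5(202.2) = 1011

10900 kmol/h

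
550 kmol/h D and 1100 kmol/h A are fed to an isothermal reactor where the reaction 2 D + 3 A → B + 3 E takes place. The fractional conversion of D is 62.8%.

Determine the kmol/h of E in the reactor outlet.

D reacted = 0.628 × 550 = 345.4 kmol/h; ν_D = −2, so ξ = 345.4/2 = 172.7 kmol/h.
Outlet amounts (n = n₀ + ν ξ):
  D: 550 − 2(172.7) = 204.6
  A: 1100 − 3(172.7) = 581.9
  B: 0 + 1(172.7) = 172.7
  E: 0 + 3(172.7) = 518.1

518 kmol/h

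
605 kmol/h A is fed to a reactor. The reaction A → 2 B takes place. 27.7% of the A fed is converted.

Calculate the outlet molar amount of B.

335 kmol/h

A reacted = 0.277 × 605 = 167.6 kmol/h; ν_A = −1, so ξ = 167.6/1 = 167.6 kmol/h.
Outlet amounts (n = n₀ + ν ξ):
  A: 605 − 1(167.6) = 437.4
  B: 0 + 2(167.6) = 335.2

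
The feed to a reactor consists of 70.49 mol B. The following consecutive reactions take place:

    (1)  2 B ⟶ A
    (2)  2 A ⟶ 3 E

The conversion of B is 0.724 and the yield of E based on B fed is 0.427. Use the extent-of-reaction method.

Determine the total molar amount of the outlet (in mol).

55 mol

Conversion of B: B consumed = 2ξ₁ = 0.724 × 70.49 → ξ₁ = 25.52 mol.
Yield of E: 3ξ₂ / 70.49 = 0.427 → ξ₂ = 10.03 mol.
Outlet amounts (n = n₀ + Σ ν·ξ):
  B: 70.49 − 2(25.52) = 19.46
  A: 0 + 1(25.52) − 2(10.03) = 5.451
  E: 0 + 3(10.03) = 30.1
Total out = 19.46 + 5.451 + 30.1 = 55.01 mol.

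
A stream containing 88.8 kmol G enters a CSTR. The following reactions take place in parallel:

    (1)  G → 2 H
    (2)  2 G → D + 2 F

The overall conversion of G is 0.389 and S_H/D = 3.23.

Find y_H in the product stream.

Conversion of G: G consumed = 0.389 × 88.8 = 34.54 kmol = 1ξ₁ + 2ξ₂.
Selectivity: 2ξ₁ / (1ξ₂) = 3.23 → ξ₁ = 1.615 ξ₂.
Substitute: (1·1.615 + 2) ξ₂ = 34.54 → ξ₂ = 9.556 kmol, ξ₁ = 15.43 kmol.
Outlet amounts (n = n₀ + Σ ν·ξ):
  G: 88.8 − 1(15.43) − 2(9.556) = 54.26
  H: 0 + 2(15.43) = 30.86
  D: 0 + 1(9.556) = 9.556
  F: 0 + 2(9.556) = 19.11
Total out = 113.8 kmol; y_H = 30.86 / 113.8 = 0.2712.

0.271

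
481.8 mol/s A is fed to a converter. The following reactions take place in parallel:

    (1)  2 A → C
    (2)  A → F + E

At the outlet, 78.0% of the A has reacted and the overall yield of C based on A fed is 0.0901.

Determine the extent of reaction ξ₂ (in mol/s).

Yield of C: 1ξ₁ / 481.8 = 0.0901 → ξ₁ = 43.41 mol/s.
Conversion of A: 2ξ₁ + 1ξ₂ = 0.78 × 481.8 = 375.8 → ξ₂ = 289 mol/s.
Outlet amounts (n = n₀ + Σ ν·ξ):
  A: 481.8 − 2(43.41) − 1(289) = 106
  C: 0 + 1(43.41) = 43.41
  F: 0 + 1(289) = 289
  E: 0 + 1(289) = 289

ξ₂ = 289 mol/s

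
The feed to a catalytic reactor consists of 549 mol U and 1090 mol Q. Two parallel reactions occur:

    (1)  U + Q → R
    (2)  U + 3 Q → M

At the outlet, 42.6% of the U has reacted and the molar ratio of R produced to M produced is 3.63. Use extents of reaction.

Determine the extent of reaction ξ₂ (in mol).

Conversion of U: U consumed = 0.426 × 549 = 233.9 mol = 1ξ₁ + 1ξ₂.
Selectivity: 1ξ₁ / (1ξ₂) = 3.63 → ξ₁ = 3.63 ξ₂.
Substitute: (1·3.63 + 1) ξ₂ = 233.9 → ξ₂ = 50.51 mol, ξ₁ = 183.4 mol.
Outlet amounts (n = n₀ + Σ ν·ξ):
  U: 549 − 1(183.4) − 1(50.51) = 315.1
  Q: 1090 − 1(183.4) − 3(50.51) = 755.1
  R: 0 + 1(183.4) = 183.4
  M: 0 + 1(50.51) = 50.51

ξ₂ = 50.5 mol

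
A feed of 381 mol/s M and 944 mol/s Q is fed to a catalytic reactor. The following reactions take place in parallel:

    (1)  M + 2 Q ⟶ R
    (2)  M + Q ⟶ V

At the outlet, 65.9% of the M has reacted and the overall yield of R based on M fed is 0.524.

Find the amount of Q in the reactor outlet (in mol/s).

493 mol/s

Yield of R: 1ξ₁ / 381 = 0.524 → ξ₁ = 199.6 mol/s.
Conversion of M: 1ξ₁ + 1ξ₂ = 0.659 × 381 = 251.1 → ξ₂ = 51.44 mol/s.
Outlet amounts (n = n₀ + Σ ν·ξ):
  M: 381 − 1(199.6) − 1(51.44) = 129.9
  Q: 944 − 2(199.6) − 1(51.44) = 493.3
  R: 0 + 1(199.6) = 199.6
  V: 0 + 1(51.44) = 51.44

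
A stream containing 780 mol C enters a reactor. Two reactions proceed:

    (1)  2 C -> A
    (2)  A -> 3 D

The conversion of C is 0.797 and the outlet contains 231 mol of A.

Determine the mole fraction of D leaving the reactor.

Conversion of C: C consumed = 2ξ₁ = 0.797 × 780 → ξ₁ = 310.8 mol.
A balance: n_A = 0 + 1ξ₁ − 1ξ₂ = 231 → ξ₂ = (1·310.8 − 231)/1 = 79.83 mol.
Outlet amounts (n = n₀ + Σ ν·ξ):
  C: 780 − 2(310.8) = 158.3
  A: 0 + 1(310.8) − 1(79.83) = 231
  D: 0 + 3(79.83) = 239.5
Total out = 628.8 mol; y_D = 239.5 / 628.8 = 0.3809.

0.381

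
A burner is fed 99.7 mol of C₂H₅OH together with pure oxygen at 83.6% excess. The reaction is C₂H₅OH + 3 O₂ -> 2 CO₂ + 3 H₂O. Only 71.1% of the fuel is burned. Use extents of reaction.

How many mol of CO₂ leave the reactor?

142 mol

Stoichiometric O₂ = 3 × 99.7 = 299.1 mol; O₂ fed = 299.1 × 1.836 = 549.1 mol.
Fuel reacted = 0.711 × 99.7 → ξ = 70.89 mol.
Outlet (n = n₀ + ν ξ):
  C₂H₅OH: 99.7 − 1(70.89) = 28.81
  O₂: 549.1 − 3(70.89) = 336.5
  CO₂: 0 + 2(70.89) = 141.8
  H₂O: 0 + 3(70.89) = 212.7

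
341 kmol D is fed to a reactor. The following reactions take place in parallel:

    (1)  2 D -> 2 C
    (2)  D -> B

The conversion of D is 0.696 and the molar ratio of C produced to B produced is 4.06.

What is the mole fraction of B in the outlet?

0.138

Conversion of D: D consumed = 0.696 × 341 = 237.3 kmol = 2ξ₁ + 1ξ₂.
Selectivity: 2ξ₁ / (1ξ₂) = 4.06 → ξ₁ = 2.03 ξ₂.
Substitute: (2·2.03 + 1) ξ₂ = 237.3 → ξ₂ = 46.9 kmol, ξ₁ = 95.22 kmol.
Outlet amounts (n = n₀ + Σ ν·ξ):
  D: 341 − 2(95.22) − 1(46.9) = 103.7
  C: 0 + 2(95.22) = 190.4
  B: 0 + 1(46.9) = 46.9
Total out = 341 kmol; y_B = 46.9 / 341 = 0.1375.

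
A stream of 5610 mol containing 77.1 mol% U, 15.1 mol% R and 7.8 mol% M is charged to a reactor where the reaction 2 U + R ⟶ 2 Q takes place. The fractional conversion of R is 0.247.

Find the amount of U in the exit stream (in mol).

3910 mol

R reacted = 0.247 × 847.1 = 209.2 mol; ν_R = −1, so ξ = 209.2/1 = 209.2 mol.
Outlet amounts (n = n₀ + ν ξ):
  U: 4325 − 2(209.2) = 3907
  R: 847.1 − 1(209.2) = 637.9
  Q: 0 + 2(209.2) = 418.5
  M: 437.6 (inert)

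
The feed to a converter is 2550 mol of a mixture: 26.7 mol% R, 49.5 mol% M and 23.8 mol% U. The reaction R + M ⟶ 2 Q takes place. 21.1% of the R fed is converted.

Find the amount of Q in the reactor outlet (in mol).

R reacted = 0.211 × 680.9 = 143.7 mol; ν_R = −1, so ξ = 143.7/1 = 143.7 mol.
Outlet amounts (n = n₀ + ν ξ):
  R: 680.9 − 1(143.7) = 537.2
  M: 1262 − 1(143.7) = 1119
  Q: 0 + 2(143.7) = 287.3
  U: 606.9 (inert)

287 mol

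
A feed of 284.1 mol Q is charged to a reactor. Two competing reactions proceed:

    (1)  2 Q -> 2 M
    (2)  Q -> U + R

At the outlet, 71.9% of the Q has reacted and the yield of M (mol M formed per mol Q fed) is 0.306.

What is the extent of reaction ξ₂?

Yield of M: 2ξ₁ / 284.1 = 0.306 → ξ₁ = 43.47 mol.
Conversion of Q: 2ξ₁ + 1ξ₂ = 0.719 × 284.1 = 204.3 → ξ₂ = 117.3 mol.
Outlet amounts (n = n₀ + Σ ν·ξ):
  Q: 284.1 − 2(43.47) − 1(117.3) = 79.83
  M: 0 + 2(43.47) = 86.93
  U: 0 + 1(117.3) = 117.3
  R: 0 + 1(117.3) = 117.3

ξ₂ = 117 mol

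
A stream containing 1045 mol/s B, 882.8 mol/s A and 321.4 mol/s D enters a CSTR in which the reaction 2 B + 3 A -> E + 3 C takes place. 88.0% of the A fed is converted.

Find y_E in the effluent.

A reacted = 0.88 × 882.8 = 776.9 mol/s; ν_A = −3, so ξ = 776.9/3 = 259 mol/s.
Outlet amounts (n = n₀ + ν ξ):
  B: 1045 − 2(259) = 527.1
  A: 882.8 − 3(259) = 105.9
  E: 0 + 1(259) = 259
  C: 0 + 3(259) = 776.9
  D: 321.4 (inert)
Total out = 1990 mol/s; y_E = 259 / 1990 = 0.1301.

0.13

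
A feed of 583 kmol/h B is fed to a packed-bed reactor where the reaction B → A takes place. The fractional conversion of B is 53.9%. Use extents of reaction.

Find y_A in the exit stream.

0.539

B reacted = 0.539 × 583 = 314.2 kmol/h; ν_B = −1, so ξ = 314.2/1 = 314.2 kmol/h.
Outlet amounts (n = n₀ + ν ξ):
  B: 583 − 1(314.2) = 268.8
  A: 0 + 1(314.2) = 314.2
Total out = 583 kmol/h; y_A = 314.2 / 583 = 0.539.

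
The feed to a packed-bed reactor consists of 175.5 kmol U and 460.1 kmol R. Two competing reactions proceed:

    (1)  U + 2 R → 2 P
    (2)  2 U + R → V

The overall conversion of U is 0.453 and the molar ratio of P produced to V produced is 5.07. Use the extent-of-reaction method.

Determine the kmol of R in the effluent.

354 kmol

Conversion of U: U consumed = 0.453 × 175.5 = 79.5 kmol = 1ξ₁ + 2ξ₂.
Selectivity: 2ξ₁ / (1ξ₂) = 5.07 → ξ₁ = 2.535 ξ₂.
Substitute: (1·2.535 + 2) ξ₂ = 79.5 → ξ₂ = 17.53 kmol, ξ₁ = 44.44 kmol.
Outlet amounts (n = n₀ + Σ ν·ξ):
  U: 175.5 − 1(44.44) − 2(17.53) = 96
  R: 460.1 − 2(44.44) − 1(17.53) = 353.7
  P: 0 + 2(44.44) = 88.88
  V: 0 + 1(17.53) = 17.53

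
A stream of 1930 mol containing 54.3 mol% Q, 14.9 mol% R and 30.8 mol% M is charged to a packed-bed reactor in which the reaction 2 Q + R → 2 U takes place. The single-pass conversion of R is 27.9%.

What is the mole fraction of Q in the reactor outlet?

R reacted = 0.279 × 287.6 = 80.23 mol; ν_R = −1, so ξ = 80.23/1 = 80.23 mol.
Outlet amounts (n = n₀ + ν ξ):
  Q: 1048 − 2(80.23) = 887.5
  R: 287.6 − 1(80.23) = 207.3
  U: 0 + 2(80.23) = 160.5
  M: 594.4 (inert)
Total out = 1850 mol; y_Q = 887.5 / 1850 = 0.4798.

0.48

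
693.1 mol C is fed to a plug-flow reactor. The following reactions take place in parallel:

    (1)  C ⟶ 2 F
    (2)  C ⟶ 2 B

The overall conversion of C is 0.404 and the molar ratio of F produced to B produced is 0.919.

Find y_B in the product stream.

Conversion of C: C consumed = 0.404 × 693.1 = 280 mol = 1ξ₁ + 1ξ₂.
Selectivity: 2ξ₁ / (2ξ₂) = 0.919 → ξ₁ = 0.919 ξ₂.
Substitute: (1·0.919 + 1) ξ₂ = 280 → ξ₂ = 145.9 mol, ξ₁ = 134.1 mol.
Outlet amounts (n = n₀ + Σ ν·ξ):
  C: 693.1 − 1(134.1) − 1(145.9) = 413.1
  F: 0 + 2(134.1) = 268.2
  B: 0 + 2(145.9) = 291.8
Total out = 973.1 mol; y_B = 291.8 / 973.1 = 0.2999.

0.3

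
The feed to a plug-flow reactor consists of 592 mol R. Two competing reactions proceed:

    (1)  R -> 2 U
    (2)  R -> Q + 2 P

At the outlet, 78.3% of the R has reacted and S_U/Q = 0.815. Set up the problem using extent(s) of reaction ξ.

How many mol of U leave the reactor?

268 mol

Conversion of R: R consumed = 0.783 × 592 = 463.5 mol = 1ξ₁ + 1ξ₂.
Selectivity: 2ξ₁ / (1ξ₂) = 0.815 → ξ₁ = 0.4075 ξ₂.
Substitute: (1·0.4075 + 1) ξ₂ = 463.5 → ξ₂ = 329.3 mol, ξ₁ = 134.2 mol.
Outlet amounts (n = n₀ + Σ ν·ξ):
  R: 592 − 1(134.2) − 1(329.3) = 128.5
  U: 0 + 2(134.2) = 268.4
  Q: 0 + 1(329.3) = 329.3
  P: 0 + 2(329.3) = 658.7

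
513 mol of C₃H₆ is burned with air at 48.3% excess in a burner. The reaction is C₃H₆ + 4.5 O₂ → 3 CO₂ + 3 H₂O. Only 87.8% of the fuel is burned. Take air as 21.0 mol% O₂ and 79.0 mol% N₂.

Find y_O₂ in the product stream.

Stoichiometric O₂ = 4.5 × 513 = 2308 mol; O₂ fed = 2308 × 1.483 = 3424 mol.
N₂ fed = 3424 × 79/21 = 12880 mol.
Fuel reacted = 0.878 × 513 → ξ = 450.4 mol.
Outlet (n = n₀ + ν ξ):
  C₃H₆: 513 − 1(450.4) = 62.59
  O₂: 3424 − 4.5(450.4) = 1397
  N₂: 12880 (inert)
  CO₂: 0 + 3(450.4) = 1351
  H₂O: 0 + 3(450.4) = 1351
Total out = 17040 mol; y_O₂ = 1397 / 17040 = 0.08196.

0.082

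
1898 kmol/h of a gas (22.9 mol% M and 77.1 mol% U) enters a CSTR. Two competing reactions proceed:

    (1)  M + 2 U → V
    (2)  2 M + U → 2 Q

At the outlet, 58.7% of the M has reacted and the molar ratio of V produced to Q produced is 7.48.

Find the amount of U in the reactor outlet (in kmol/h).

Conversion of M: M consumed = 0.587 × 434.6 = 255.1 kmol/h = 1ξ₁ + 2ξ₂.
Selectivity: 1ξ₁ / (2ξ₂) = 7.48 → ξ₁ = 14.96 ξ₂.
Substitute: (1·14.96 + 2) ξ₂ = 255.1 → ξ₂ = 15.04 kmol/h, ξ₁ = 225 kmol/h.
Outlet amounts (n = n₀ + Σ ν·ξ):
  M: 434.6 − 1(225) − 2(15.04) = 179.5
  U: 1463 − 2(225) − 1(15.04) = 998.2
  V: 0 + 1(225) = 225
  Q: 0 + 2(15.04) = 30.09

998 kmol/h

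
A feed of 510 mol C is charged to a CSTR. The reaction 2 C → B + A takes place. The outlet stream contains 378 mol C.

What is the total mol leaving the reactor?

For C: n = n₀ − 2ξ → 378 = 510 − 2ξ, giving ξ = 66 mol.
Outlet amounts (n = n₀ + ν ξ):
  C: 510 − 2(66) = 378
  B: 0 + 1(66) = 66
  A: 0 + 1(66) = 66
Total out = 378 + 66 + 66 = 510 mol.

510 mol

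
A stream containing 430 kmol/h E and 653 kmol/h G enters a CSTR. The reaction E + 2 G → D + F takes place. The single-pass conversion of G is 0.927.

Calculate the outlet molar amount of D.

G reacted = 0.927 × 653 = 605.3 kmol/h; ν_G = −2, so ξ = 605.3/2 = 302.7 kmol/h.
Outlet amounts (n = n₀ + ν ξ):
  E: 430 − 1(302.7) = 127.3
  G: 653 − 2(302.7) = 47.67
  D: 0 + 1(302.7) = 302.7
  F: 0 + 1(302.7) = 302.7

303 kmol/h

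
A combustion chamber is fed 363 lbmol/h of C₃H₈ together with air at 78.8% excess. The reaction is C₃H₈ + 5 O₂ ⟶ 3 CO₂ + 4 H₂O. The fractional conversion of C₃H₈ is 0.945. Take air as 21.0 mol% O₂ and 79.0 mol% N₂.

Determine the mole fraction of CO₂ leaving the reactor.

0.0637

Stoichiometric O₂ = 5 × 363 = 1815 lbmol/h; O₂ fed = 1815 × 1.788 = 3245 lbmol/h.
N₂ fed = 3245 × 79/21 = 12210 lbmol/h.
Fuel reacted = 0.945 × 363 → ξ = 343 lbmol/h.
Outlet (n = n₀ + ν ξ):
  C₃H₈: 363 − 1(343) = 19.97
  O₂: 3245 − 5(343) = 1530
  N₂: 12210 (inert)
  CO₂: 0 + 3(343) = 1029
  H₂O: 0 + 4(343) = 1372
Total out = 16160 lbmol/h; y_CO₂ = 1029 / 16160 = 0.06368.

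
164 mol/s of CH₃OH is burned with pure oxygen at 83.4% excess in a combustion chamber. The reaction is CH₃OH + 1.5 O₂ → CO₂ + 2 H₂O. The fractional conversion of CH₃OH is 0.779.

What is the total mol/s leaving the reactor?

Stoichiometric O₂ = 1.5 × 164 = 246 mol/s; O₂ fed = 246 × 1.834 = 451.2 mol/s.
Fuel reacted = 0.779 × 164 → ξ = 127.8 mol/s.
Outlet (n = n₀ + ν ξ):
  CH₃OH: 164 − 1(127.8) = 36.24
  O₂: 451.2 − 1.5(127.8) = 259.5
  CO₂: 0 + 1(127.8) = 127.8
  H₂O: 0 + 2(127.8) = 255.5
Total out = 36.24 + 259.5 + 127.8 + 255.5 = 679 mol/s.

679 mol/s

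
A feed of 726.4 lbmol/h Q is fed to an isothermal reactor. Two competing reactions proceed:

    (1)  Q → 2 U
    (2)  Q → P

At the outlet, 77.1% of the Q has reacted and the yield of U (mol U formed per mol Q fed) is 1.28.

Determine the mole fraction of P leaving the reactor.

Yield of U: 2ξ₁ / 726.4 = 1.28 → ξ₁ = 464.9 lbmol/h.
Conversion of Q: 1ξ₁ + 1ξ₂ = 0.771 × 726.4 = 560.1 → ξ₂ = 95.16 lbmol/h.
Outlet amounts (n = n₀ + Σ ν·ξ):
  Q: 726.4 − 1(464.9) − 1(95.16) = 166.3
  U: 0 + 2(464.9) = 929.8
  P: 0 + 1(95.16) = 95.16
Total out = 1191 lbmol/h; y_P = 95.16 / 1191 = 0.07988.

0.0799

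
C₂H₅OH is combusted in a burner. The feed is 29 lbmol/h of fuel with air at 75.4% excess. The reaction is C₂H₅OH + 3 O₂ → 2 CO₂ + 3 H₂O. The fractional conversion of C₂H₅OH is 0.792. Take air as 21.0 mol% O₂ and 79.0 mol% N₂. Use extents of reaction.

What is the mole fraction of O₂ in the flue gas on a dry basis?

0.118

Stoichiometric O₂ = 3 × 29 = 87 lbmol/h; O₂ fed = 87 × 1.754 = 152.6 lbmol/h.
N₂ fed = 152.6 × 79/21 = 574.1 lbmol/h.
Fuel reacted = 0.792 × 29 → ξ = 22.97 lbmol/h.
Outlet (n = n₀ + ν ξ):
  C₂H₅OH: 29 − 1(22.97) = 6.032
  O₂: 152.6 − 3(22.97) = 83.69
  N₂: 574.1 (inert)
  CO₂: 0 + 2(22.97) = 45.94
  H₂O: 0 + 3(22.97) = 68.9
Dry total = 709.7 lbmol/h; y_O₂ (dry) = 83.69 / 709.7 = 0.1179.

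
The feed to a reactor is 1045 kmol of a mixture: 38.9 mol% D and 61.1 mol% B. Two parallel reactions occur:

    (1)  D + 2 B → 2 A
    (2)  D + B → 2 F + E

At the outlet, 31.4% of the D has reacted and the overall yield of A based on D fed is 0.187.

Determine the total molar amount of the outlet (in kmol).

1100 kmol

Yield of A: 2ξ₁ / 406.5 = 0.187 → ξ₁ = 38.01 kmol.
Conversion of D: 1ξ₁ + 1ξ₂ = 0.314 × 406.5 = 127.6 → ξ₂ = 89.63 kmol.
Outlet amounts (n = n₀ + Σ ν·ξ):
  D: 406.5 − 1(38.01) − 1(89.63) = 278.9
  B: 638.5 − 2(38.01) − 1(89.63) = 472.8
  A: 0 + 2(38.01) = 76.02
  F: 0 + 2(89.63) = 179.3
  E: 0 + 1(89.63) = 89.63
Total out = 278.9 + 472.8 + 76.02 + 179.3 + 89.63 = 1097 kmol.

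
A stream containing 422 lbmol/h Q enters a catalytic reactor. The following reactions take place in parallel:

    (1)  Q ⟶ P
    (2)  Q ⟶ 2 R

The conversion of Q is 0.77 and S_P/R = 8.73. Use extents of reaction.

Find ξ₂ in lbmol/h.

ξ₂ = 17.6 lbmol/h

Conversion of Q: Q consumed = 0.77 × 422 = 324.9 lbmol/h = 1ξ₁ + 1ξ₂.
Selectivity: 1ξ₁ / (2ξ₂) = 8.73 → ξ₁ = 17.46 ξ₂.
Substitute: (1·17.46 + 1) ξ₂ = 324.9 → ξ₂ = 17.6 lbmol/h, ξ₁ = 307.3 lbmol/h.
Outlet amounts (n = n₀ + Σ ν·ξ):
  Q: 422 − 1(307.3) − 1(17.6) = 97.06
  P: 0 + 1(307.3) = 307.3
  R: 0 + 2(17.6) = 35.2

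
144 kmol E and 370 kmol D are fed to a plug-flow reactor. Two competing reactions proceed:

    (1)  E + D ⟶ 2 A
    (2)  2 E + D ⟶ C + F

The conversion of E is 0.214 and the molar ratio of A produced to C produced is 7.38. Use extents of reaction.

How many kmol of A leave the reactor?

Conversion of E: E consumed = 0.214 × 144 = 30.82 kmol = 1ξ₁ + 2ξ₂.
Selectivity: 2ξ₁ / (1ξ₂) = 7.38 → ξ₁ = 3.69 ξ₂.
Substitute: (1·3.69 + 2) ξ₂ = 30.82 → ξ₂ = 5.416 kmol, ξ₁ = 19.98 kmol.
Outlet amounts (n = n₀ + Σ ν·ξ):
  E: 144 − 1(19.98) − 2(5.416) = 113.2
  D: 370 − 1(19.98) − 1(5.416) = 344.6
  A: 0 + 2(19.98) = 39.97
  C: 0 + 1(5.416) = 5.416
  F: 0 + 1(5.416) = 5.416

40 kmol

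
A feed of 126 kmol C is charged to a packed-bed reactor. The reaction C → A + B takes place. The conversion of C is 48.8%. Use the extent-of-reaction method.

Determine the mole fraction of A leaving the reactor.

0.328

C reacted = 0.488 × 126 = 61.49 kmol; ν_C = −1, so ξ = 61.49/1 = 61.49 kmol.
Outlet amounts (n = n₀ + ν ξ):
  C: 126 − 1(61.49) = 64.51
  A: 0 + 1(61.49) = 61.49
  B: 0 + 1(61.49) = 61.49
Total out = 187.5 kmol; y_A = 61.49 / 187.5 = 0.328.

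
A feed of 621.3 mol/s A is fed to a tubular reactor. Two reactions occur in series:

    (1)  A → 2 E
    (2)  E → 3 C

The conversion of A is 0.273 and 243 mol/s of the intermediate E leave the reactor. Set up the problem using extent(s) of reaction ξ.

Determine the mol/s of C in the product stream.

Conversion of A: A consumed = 1ξ₁ = 0.273 × 621.3 → ξ₁ = 169.6 mol/s.
E balance: n_E = 0 + 2ξ₁ − 1ξ₂ = 243 → ξ₂ = (2·169.6 − 243)/1 = 96.23 mol/s.
Outlet amounts (n = n₀ + Σ ν·ξ):
  A: 621.3 − 1(169.6) = 451.7
  E: 0 + 2(169.6) − 1(96.23) = 243
  C: 0 + 3(96.23) = 288.7

289 mol/s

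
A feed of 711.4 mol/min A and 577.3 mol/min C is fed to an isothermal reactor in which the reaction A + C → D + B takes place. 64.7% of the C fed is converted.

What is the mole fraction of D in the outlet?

0.29

C reacted = 0.647 × 577.3 = 373.5 mol/min; ν_C = −1, so ξ = 373.5/1 = 373.5 mol/min.
Outlet amounts (n = n₀ + ν ξ):
  A: 711.4 − 1(373.5) = 337.9
  C: 577.3 − 1(373.5) = 203.8
  D: 0 + 1(373.5) = 373.5
  B: 0 + 1(373.5) = 373.5
Total out = 1289 mol/min; y_D = 373.5 / 1289 = 0.2898.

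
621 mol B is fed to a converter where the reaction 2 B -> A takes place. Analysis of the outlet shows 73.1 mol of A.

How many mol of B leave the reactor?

For A: n = n₀ + 1ξ → 73.1 = 0 + 1ξ, giving ξ = 73.1 mol.
Outlet amounts (n = n₀ + ν ξ):
  B: 621 − 2(73.1) = 474.8
  A: 0 + 1(73.1) = 73.1

475 mol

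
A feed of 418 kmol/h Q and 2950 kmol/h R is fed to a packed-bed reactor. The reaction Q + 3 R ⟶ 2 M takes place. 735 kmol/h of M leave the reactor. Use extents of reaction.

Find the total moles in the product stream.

For M: n = n₀ + 2ξ → 735 = 0 + 2ξ, giving ξ = 367.5 kmol/h.
Outlet amounts (n = n₀ + ν ξ):
  Q: 418 − 1(367.5) = 50.5
  R: 2950 − 3(367.5) = 1848
  M: 0 + 2(367.5) = 735
Total out = 50.5 + 1848 + 735 = 2633 kmol/h.

2630 kmol/h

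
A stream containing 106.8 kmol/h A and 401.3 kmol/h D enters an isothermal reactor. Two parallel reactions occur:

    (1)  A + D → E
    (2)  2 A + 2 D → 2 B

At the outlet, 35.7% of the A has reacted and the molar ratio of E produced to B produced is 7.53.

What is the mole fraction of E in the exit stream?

Conversion of A: A consumed = 0.357 × 106.8 = 38.13 kmol/h = 1ξ₁ + 2ξ₂.
Selectivity: 1ξ₁ / (2ξ₂) = 7.53 → ξ₁ = 15.06 ξ₂.
Substitute: (1·15.06 + 2) ξ₂ = 38.13 → ξ₂ = 2.235 kmol/h, ξ₁ = 33.66 kmol/h.
Outlet amounts (n = n₀ + Σ ν·ξ):
  A: 106.8 − 1(33.66) − 2(2.235) = 68.67
  D: 401.3 − 1(33.66) − 2(2.235) = 363.2
  E: 0 + 1(33.66) = 33.66
  B: 0 + 2(2.235) = 4.47
Total out = 470 kmol/h; y_E = 33.66 / 470 = 0.07162.

0.0716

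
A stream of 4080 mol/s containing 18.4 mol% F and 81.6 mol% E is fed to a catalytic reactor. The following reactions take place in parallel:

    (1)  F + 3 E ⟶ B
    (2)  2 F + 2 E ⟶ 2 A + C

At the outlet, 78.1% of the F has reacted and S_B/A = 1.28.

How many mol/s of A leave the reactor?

257 mol/s

Conversion of F: F consumed = 0.781 × 750.7 = 586.3 mol/s = 1ξ₁ + 2ξ₂.
Selectivity: 1ξ₁ / (2ξ₂) = 1.28 → ξ₁ = 2.56 ξ₂.
Substitute: (1·2.56 + 2) ξ₂ = 586.3 → ξ₂ = 128.6 mol/s, ξ₁ = 329.2 mol/s.
Outlet amounts (n = n₀ + Σ ν·ξ):
  F: 750.7 − 1(329.2) − 2(128.6) = 164.4
  E: 3329 − 3(329.2) − 2(128.6) = 2085
  B: 0 + 1(329.2) = 329.2
  A: 0 + 2(128.6) = 257.2
  C: 0 + 1(128.6) = 128.6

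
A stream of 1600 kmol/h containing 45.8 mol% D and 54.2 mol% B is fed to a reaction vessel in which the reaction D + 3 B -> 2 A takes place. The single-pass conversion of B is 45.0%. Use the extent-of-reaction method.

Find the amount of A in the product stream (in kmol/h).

B reacted = 0.45 × 867.2 = 390.2 kmol/h; ν_B = −3, so ξ = 390.2/3 = 130.1 kmol/h.
Outlet amounts (n = n₀ + ν ξ):
  D: 732.8 − 1(130.1) = 602.7
  B: 867.2 − 3(130.1) = 477
  A: 0 + 2(130.1) = 260.2

260 kmol/h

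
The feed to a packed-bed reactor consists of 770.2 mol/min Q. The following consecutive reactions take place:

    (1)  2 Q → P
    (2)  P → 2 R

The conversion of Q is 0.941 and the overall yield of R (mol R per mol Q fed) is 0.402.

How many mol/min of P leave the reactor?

208 mol/min

Conversion of Q: Q consumed = 2ξ₁ = 0.941 × 770.2 → ξ₁ = 362.4 mol/min.
Yield of R: 2ξ₂ / 770.2 = 0.402 → ξ₂ = 154.8 mol/min.
Outlet amounts (n = n₀ + Σ ν·ξ):
  Q: 770.2 − 2(362.4) = 45.44
  P: 0 + 1(362.4) − 1(154.8) = 207.6
  R: 0 + 2(154.8) = 309.6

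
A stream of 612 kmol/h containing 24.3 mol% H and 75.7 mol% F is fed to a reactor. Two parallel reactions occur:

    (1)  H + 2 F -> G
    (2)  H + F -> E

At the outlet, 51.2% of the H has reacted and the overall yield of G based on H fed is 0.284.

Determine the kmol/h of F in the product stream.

Yield of G: 1ξ₁ / 148.7 = 0.284 → ξ₁ = 42.24 kmol/h.
Conversion of H: 1ξ₁ + 1ξ₂ = 0.512 × 148.7 = 76.14 → ξ₂ = 33.91 kmol/h.
Outlet amounts (n = n₀ + Σ ν·ξ):
  H: 148.7 − 1(42.24) − 1(33.91) = 72.57
  F: 463.3 − 2(42.24) − 1(33.91) = 344.9
  G: 0 + 1(42.24) = 42.24
  E: 0 + 1(33.91) = 33.91

345 kmol/h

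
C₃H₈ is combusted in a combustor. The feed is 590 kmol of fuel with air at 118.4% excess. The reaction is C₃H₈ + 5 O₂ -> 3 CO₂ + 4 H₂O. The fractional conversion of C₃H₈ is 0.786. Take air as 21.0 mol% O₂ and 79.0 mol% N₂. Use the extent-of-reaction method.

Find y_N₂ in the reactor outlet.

0.764

Stoichiometric O₂ = 5 × 590 = 2950 kmol; O₂ fed = 2950 × 2.184 = 6443 kmol.
N₂ fed = 6443 × 79/21 = 24240 kmol.
Fuel reacted = 0.786 × 590 → ξ = 463.7 kmol.
Outlet (n = n₀ + ν ξ):
  C₃H₈: 590 − 1(463.7) = 126.3
  O₂: 6443 − 5(463.7) = 4124
  N₂: 24240 (inert)
  CO₂: 0 + 3(463.7) = 1391
  H₂O: 0 + 4(463.7) = 1855
Total out = 31730 kmol; y_N₂ = 24240 / 31730 = 0.7638.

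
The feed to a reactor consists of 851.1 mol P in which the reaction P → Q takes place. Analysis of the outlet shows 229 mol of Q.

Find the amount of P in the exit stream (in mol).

622 mol

For Q: n = n₀ + 1ξ → 229 = 0 + 1ξ, giving ξ = 229 mol.
Outlet amounts (n = n₀ + ν ξ):
  P: 851.1 − 1(229) = 622.1
  Q: 0 + 1(229) = 229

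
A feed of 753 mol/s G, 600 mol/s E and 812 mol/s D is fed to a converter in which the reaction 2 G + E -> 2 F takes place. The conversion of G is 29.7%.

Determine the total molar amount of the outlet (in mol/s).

G reacted = 0.297 × 753 = 223.6 mol/s; ν_G = −2, so ξ = 223.6/2 = 111.8 mol/s.
Outlet amounts (n = n₀ + ν ξ):
  G: 753 − 2(111.8) = 529.4
  E: 600 − 1(111.8) = 488.2
  F: 0 + 2(111.8) = 223.6
  D: 812 (inert)
Total out = 529.4 + 488.2 + 223.6 + 812 = 2053 mol/s.

2050 mol/s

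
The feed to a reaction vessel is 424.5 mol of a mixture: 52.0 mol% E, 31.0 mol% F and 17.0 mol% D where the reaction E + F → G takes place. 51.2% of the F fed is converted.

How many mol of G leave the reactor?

67.4 mol

F reacted = 0.512 × 131.6 = 67.38 mol; ν_F = −1, so ξ = 67.38/1 = 67.38 mol.
Outlet amounts (n = n₀ + ν ξ):
  E: 220.7 − 1(67.38) = 153.4
  F: 131.6 − 1(67.38) = 64.22
  G: 0 + 1(67.38) = 67.38
  D: 72.17 (inert)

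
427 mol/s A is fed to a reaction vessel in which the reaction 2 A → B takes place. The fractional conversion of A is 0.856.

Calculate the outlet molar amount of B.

A reacted = 0.856 × 427 = 365.5 mol/s; ν_A = −2, so ξ = 365.5/2 = 182.8 mol/s.
Outlet amounts (n = n₀ + ν ξ):
  A: 427 − 2(182.8) = 61.49
  B: 0 + 1(182.8) = 182.8

183 mol/s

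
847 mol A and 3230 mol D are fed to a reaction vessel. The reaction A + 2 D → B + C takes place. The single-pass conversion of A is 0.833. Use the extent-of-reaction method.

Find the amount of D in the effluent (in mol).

1820 mol

A reacted = 0.833 × 847 = 705.6 mol; ν_A = −1, so ξ = 705.6/1 = 705.6 mol.
Outlet amounts (n = n₀ + ν ξ):
  A: 847 − 1(705.6) = 141.4
  D: 3230 − 2(705.6) = 1819
  B: 0 + 1(705.6) = 705.6
  C: 0 + 1(705.6) = 705.6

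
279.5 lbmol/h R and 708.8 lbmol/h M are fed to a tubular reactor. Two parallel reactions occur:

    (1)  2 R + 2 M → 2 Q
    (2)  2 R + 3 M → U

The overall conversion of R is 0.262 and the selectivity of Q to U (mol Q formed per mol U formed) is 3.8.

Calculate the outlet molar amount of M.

Conversion of R: R consumed = 0.262 × 279.5 = 73.23 lbmol/h = 2ξ₁ + 2ξ₂.
Selectivity: 2ξ₁ / (1ξ₂) = 3.8 → ξ₁ = 1.9 ξ₂.
Substitute: (2·1.9 + 2) ξ₂ = 73.23 → ξ₂ = 12.63 lbmol/h, ξ₁ = 23.99 lbmol/h.
Outlet amounts (n = n₀ + Σ ν·ξ):
  R: 279.5 − 2(23.99) − 2(12.63) = 206.3
  M: 708.8 − 2(23.99) − 3(12.63) = 622.9
  Q: 0 + 2(23.99) = 47.98
  U: 0 + 1(12.63) = 12.63

623 lbmol/h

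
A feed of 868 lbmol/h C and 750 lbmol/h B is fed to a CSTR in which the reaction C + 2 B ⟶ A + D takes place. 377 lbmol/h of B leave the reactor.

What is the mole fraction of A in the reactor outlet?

For B: n = n₀ − 2ξ → 377 = 750 − 2ξ, giving ξ = 186.5 lbmol/h.
Outlet amounts (n = n₀ + ν ξ):
  C: 868 − 1(186.5) = 681.5
  B: 750 − 2(186.5) = 377
  A: 0 + 1(186.5) = 186.5
  D: 0 + 1(186.5) = 186.5
Total out = 1432 lbmol/h; y_A = 186.5 / 1432 = 0.1303.

0.13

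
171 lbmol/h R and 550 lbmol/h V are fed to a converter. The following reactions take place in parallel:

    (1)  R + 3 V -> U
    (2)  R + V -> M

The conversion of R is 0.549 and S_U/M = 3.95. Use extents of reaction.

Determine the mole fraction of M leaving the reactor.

Conversion of R: R consumed = 0.549 × 171 = 93.88 lbmol/h = 1ξ₁ + 1ξ₂.
Selectivity: 1ξ₁ / (1ξ₂) = 3.95 → ξ₁ = 3.95 ξ₂.
Substitute: (1·3.95 + 1) ξ₂ = 93.88 → ξ₂ = 18.97 lbmol/h, ξ₁ = 74.91 lbmol/h.
Outlet amounts (n = n₀ + Σ ν·ξ):
  R: 171 − 1(74.91) − 1(18.97) = 77.12
  V: 550 − 3(74.91) − 1(18.97) = 306.3
  U: 0 + 1(74.91) = 74.91
  M: 0 + 1(18.97) = 18.97
Total out = 477.3 lbmol/h; y_M = 18.97 / 477.3 = 0.03974.

0.0397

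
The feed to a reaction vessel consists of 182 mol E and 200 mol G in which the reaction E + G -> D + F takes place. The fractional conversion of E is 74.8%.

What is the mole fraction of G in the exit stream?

0.167

E reacted = 0.748 × 182 = 136.1 mol; ν_E = −1, so ξ = 136.1/1 = 136.1 mol.
Outlet amounts (n = n₀ + ν ξ):
  E: 182 − 1(136.1) = 45.86
  G: 200 − 1(136.1) = 63.86
  D: 0 + 1(136.1) = 136.1
  F: 0 + 1(136.1) = 136.1
Total out = 382 mol; y_G = 63.86 / 382 = 0.1672.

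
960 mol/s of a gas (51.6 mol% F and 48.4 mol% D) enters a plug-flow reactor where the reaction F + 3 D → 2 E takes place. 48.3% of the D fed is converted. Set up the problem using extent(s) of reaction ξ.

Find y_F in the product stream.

D reacted = 0.483 × 464.6 = 224.4 mol/s; ν_D = −3, so ξ = 224.4/3 = 74.81 mol/s.
Outlet amounts (n = n₀ + ν ξ):
  F: 495.4 − 1(74.81) = 420.6
  D: 464.6 − 3(74.81) = 240.2
  E: 0 + 2(74.81) = 149.6
Total out = 810.4 mol/s; y_F = 420.6 / 810.4 = 0.519.

0.519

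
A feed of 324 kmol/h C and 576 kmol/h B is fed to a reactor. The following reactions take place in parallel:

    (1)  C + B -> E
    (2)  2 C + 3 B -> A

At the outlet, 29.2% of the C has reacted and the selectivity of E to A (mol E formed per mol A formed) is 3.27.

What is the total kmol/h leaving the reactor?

Conversion of C: C consumed = 0.292 × 324 = 94.61 kmol/h = 1ξ₁ + 2ξ₂.
Selectivity: 1ξ₁ / (1ξ₂) = 3.27 → ξ₁ = 3.27 ξ₂.
Substitute: (1·3.27 + 2) ξ₂ = 94.61 → ξ₂ = 17.95 kmol/h, ξ₁ = 58.7 kmol/h.
Outlet amounts (n = n₀ + Σ ν·ξ):
  C: 324 − 1(58.7) − 2(17.95) = 229.4
  B: 576 − 1(58.7) − 3(17.95) = 463.4
  E: 0 + 1(58.7) = 58.7
  A: 0 + 1(17.95) = 17.95
Total out = 229.4 + 463.4 + 58.7 + 17.95 = 769.5 kmol/h.

769 kmol/h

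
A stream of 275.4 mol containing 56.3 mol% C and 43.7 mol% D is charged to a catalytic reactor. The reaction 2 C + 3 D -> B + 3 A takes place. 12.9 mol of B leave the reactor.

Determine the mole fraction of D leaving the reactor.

For B: n = n₀ + 1ξ → 12.9 = 0 + 1ξ, giving ξ = 12.9 mol.
Outlet amounts (n = n₀ + ν ξ):
  C: 155.1 − 2(12.9) = 129.3
  D: 120.3 − 3(12.9) = 81.65
  B: 0 + 1(12.9) = 12.9
  A: 0 + 3(12.9) = 38.7
Total out = 262.5 mol; y_D = 81.65 / 262.5 = 0.311.

0.311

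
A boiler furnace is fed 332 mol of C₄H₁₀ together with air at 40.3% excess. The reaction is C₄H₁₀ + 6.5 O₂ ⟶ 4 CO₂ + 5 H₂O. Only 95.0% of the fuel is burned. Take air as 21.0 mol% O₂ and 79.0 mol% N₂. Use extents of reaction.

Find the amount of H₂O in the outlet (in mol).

Stoichiometric O₂ = 6.5 × 332 = 2158 mol; O₂ fed = 2158 × 1.403 = 3028 mol.
N₂ fed = 3028 × 79/21 = 11390 mol.
Fuel reacted = 0.95 × 332 → ξ = 315.4 mol.
Outlet (n = n₀ + ν ξ):
  C₄H₁₀: 332 − 1(315.4) = 16.6
  O₂: 3028 − 6.5(315.4) = 977.6
  N₂: 11390 (inert)
  CO₂: 0 + 4(315.4) = 1262
  H₂O: 0 + 5(315.4) = 1577

1580 mol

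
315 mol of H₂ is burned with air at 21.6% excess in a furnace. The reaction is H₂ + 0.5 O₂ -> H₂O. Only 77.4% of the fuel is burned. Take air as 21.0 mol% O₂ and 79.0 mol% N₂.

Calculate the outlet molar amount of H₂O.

Stoichiometric O₂ = 0.5 × 315 = 157.5 mol; O₂ fed = 157.5 × 1.216 = 191.5 mol.
N₂ fed = 191.5 × 79/21 = 720.5 mol.
Fuel reacted = 0.774 × 315 → ξ = 243.8 mol.
Outlet (n = n₀ + ν ξ):
  H₂: 315 − 1(243.8) = 71.19
  O₂: 191.5 − 0.5(243.8) = 69.61
  N₂: 720.5 (inert)
  H₂O: 0 + 1(243.8) = 243.8

244 mol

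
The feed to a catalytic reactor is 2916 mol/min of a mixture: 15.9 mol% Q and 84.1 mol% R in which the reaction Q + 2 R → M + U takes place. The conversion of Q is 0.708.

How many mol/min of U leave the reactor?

Q reacted = 0.708 × 463.6 = 328.3 mol/min; ν_Q = −1, so ξ = 328.3/1 = 328.3 mol/min.
Outlet amounts (n = n₀ + ν ξ):
  Q: 463.6 − 1(328.3) = 135.4
  R: 2452 − 2(328.3) = 1796
  M: 0 + 1(328.3) = 328.3
  U: 0 + 1(328.3) = 328.3

328 mol/min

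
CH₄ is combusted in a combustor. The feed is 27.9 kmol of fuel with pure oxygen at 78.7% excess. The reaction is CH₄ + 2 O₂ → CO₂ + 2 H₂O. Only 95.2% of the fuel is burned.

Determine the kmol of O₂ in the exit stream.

46.6 kmol

Stoichiometric O₂ = 2 × 27.9 = 55.8 kmol; O₂ fed = 55.8 × 1.787 = 99.71 kmol.
Fuel reacted = 0.952 × 27.9 → ξ = 26.56 kmol.
Outlet (n = n₀ + ν ξ):
  CH₄: 27.9 − 1(26.56) = 1.339
  O₂: 99.71 − 2(26.56) = 46.59
  CO₂: 0 + 1(26.56) = 26.56
  H₂O: 0 + 2(26.56) = 53.12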